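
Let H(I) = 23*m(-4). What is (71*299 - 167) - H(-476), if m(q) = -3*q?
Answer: 20786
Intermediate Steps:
H(I) = 276 (H(I) = 23*(-3*(-4)) = 23*12 = 276)
(71*299 - 167) - H(-476) = (71*299 - 167) - 1*276 = (21229 - 167) - 276 = 21062 - 276 = 20786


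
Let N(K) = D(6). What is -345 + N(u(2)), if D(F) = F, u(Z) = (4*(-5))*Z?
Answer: -339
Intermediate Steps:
u(Z) = -20*Z
N(K) = 6
-345 + N(u(2)) = -345 + 6 = -339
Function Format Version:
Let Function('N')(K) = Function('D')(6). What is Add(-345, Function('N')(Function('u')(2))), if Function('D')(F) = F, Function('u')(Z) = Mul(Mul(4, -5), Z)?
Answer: -339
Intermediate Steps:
Function('u')(Z) = Mul(-20, Z)
Function('N')(K) = 6
Add(-345, Function('N')(Function('u')(2))) = Add(-345, 6) = -339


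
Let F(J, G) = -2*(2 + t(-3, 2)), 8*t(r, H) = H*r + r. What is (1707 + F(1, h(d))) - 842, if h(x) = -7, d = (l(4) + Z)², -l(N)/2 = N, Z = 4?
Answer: 3453/4 ≈ 863.25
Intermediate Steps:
l(N) = -2*N
t(r, H) = r/8 + H*r/8 (t(r, H) = (H*r + r)/8 = (r + H*r)/8 = r/8 + H*r/8)
d = 16 (d = (-2*4 + 4)² = (-8 + 4)² = (-4)² = 16)
F(J, G) = -7/4 (F(J, G) = -2*(2 + (⅛)*(-3)*(1 + 2)) = -2*(2 + (⅛)*(-3)*3) = -2*(2 - 9/8) = -2*7/8 = -7/4)
(1707 + F(1, h(d))) - 842 = (1707 - 7/4) - 842 = 6821/4 - 842 = 3453/4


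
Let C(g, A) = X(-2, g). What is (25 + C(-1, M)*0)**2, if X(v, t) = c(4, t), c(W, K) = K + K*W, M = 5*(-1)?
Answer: 625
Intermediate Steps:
M = -5
X(v, t) = 5*t (X(v, t) = t*(1 + 4) = t*5 = 5*t)
C(g, A) = 5*g
(25 + C(-1, M)*0)**2 = (25 + (5*(-1))*0)**2 = (25 - 5*0)**2 = (25 + 0)**2 = 25**2 = 625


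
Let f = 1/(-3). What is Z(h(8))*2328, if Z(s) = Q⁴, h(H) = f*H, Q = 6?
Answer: 3017088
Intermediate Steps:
f = -⅓ ≈ -0.33333
h(H) = -H/3
Z(s) = 1296 (Z(s) = 6⁴ = 1296)
Z(h(8))*2328 = 1296*2328 = 3017088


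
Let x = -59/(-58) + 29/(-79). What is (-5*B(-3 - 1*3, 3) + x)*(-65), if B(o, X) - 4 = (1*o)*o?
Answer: 59372365/4582 ≈ 12958.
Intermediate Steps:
B(o, X) = 4 + o² (B(o, X) = 4 + (1*o)*o = 4 + o*o = 4 + o²)
x = 2979/4582 (x = -59*(-1/58) + 29*(-1/79) = 59/58 - 29/79 = 2979/4582 ≈ 0.65015)
(-5*B(-3 - 1*3, 3) + x)*(-65) = (-5*(4 + (-3 - 1*3)²) + 2979/4582)*(-65) = (-5*(4 + (-3 - 3)²) + 2979/4582)*(-65) = (-5*(4 + (-6)²) + 2979/4582)*(-65) = (-5*(4 + 36) + 2979/4582)*(-65) = (-5*40 + 2979/4582)*(-65) = (-200 + 2979/4582)*(-65) = -913421/4582*(-65) = 59372365/4582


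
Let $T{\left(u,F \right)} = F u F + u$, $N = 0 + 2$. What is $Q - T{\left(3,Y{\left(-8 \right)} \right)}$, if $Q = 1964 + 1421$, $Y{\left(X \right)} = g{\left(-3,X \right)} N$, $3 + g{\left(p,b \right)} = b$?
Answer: $1930$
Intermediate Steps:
$g{\left(p,b \right)} = -3 + b$
$N = 2$
$Y{\left(X \right)} = -6 + 2 X$ ($Y{\left(X \right)} = \left(-3 + X\right) 2 = -6 + 2 X$)
$Q = 3385$
$T{\left(u,F \right)} = u + u F^{2}$ ($T{\left(u,F \right)} = u F^{2} + u = u + u F^{2}$)
$Q - T{\left(3,Y{\left(-8 \right)} \right)} = 3385 - 3 \left(1 + \left(-6 + 2 \left(-8\right)\right)^{2}\right) = 3385 - 3 \left(1 + \left(-6 - 16\right)^{2}\right) = 3385 - 3 \left(1 + \left(-22\right)^{2}\right) = 3385 - 3 \left(1 + 484\right) = 3385 - 3 \cdot 485 = 3385 - 1455 = 1930$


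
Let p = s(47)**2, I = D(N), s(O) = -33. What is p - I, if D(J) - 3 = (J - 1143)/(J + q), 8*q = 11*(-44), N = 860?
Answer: 1737080/1599 ≈ 1086.4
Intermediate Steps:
q = -121/2 (q = (11*(-44))/8 = (1/8)*(-484) = -121/2 ≈ -60.500)
D(J) = 3 + (-1143 + J)/(-121/2 + J) (D(J) = 3 + (J - 1143)/(J - 121/2) = 3 + (-1143 + J)/(-121/2 + J))
I = 4231/1599 (I = (-2649 + 8*860)/(-121 + 2*860) = (-2649 + 6880)/(-121 + 1720) = 4231/1599 ≈ 2.6460)
p = 1089 (p = (-33)**2 = 1089)
p - I = 1089 - 1*4231/1599 = 1089 - 4231/1599 = 1737080/1599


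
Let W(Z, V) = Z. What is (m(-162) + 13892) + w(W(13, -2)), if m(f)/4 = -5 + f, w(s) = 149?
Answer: 13373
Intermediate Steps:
m(f) = -20 + 4*f (m(f) = 4*(-5 + f) = -20 + 4*f)
(m(-162) + 13892) + w(W(13, -2)) = ((-20 + 4*(-162)) + 13892) + 149 = ((-20 - 648) + 13892) + 149 = (-668 + 13892) + 149 = 13224 + 149 = 13373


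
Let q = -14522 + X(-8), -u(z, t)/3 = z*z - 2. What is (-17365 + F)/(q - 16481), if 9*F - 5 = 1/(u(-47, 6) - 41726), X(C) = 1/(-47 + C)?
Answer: 138520601285/247318981806 ≈ 0.56009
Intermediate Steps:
u(z, t) = 6 - 3*z² (u(z, t) = -3*(z*z - 2) = -3*(z² - 2) = -3*(-2 + z²) = 6 - 3*z²)
F = 80578/145041 (F = 5/9 + 1/(9*((6 - 3*(-47)²) - 41726)) = 5/9 + 1/(9*((6 - 3*2209) - 41726)) = 5/9 + 1/(9*((6 - 6627) - 41726)) = 5/9 + 1/(9*(-6621 - 41726)) = 5/9 + (⅑)/(-48347) = 5/9 + (⅑)*(-1/48347) = 5/9 - 1/435123 = 80578/145041 ≈ 0.55555)
q = -798711/55 (q = -14522 + 1/(-47 - 8) = -14522 + 1/(-55) = -14522 - 1/55 = -798711/55 ≈ -14522.)
(-17365 + F)/(q - 16481) = (-17365 + 80578/145041)/(-798711/55 - 16481) = -2518556387/(145041*(-1705166/55)) = -2518556387/145041*(-55/1705166) = 138520601285/247318981806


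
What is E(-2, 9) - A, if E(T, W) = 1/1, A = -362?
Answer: 363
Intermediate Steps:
E(T, W) = 1
E(-2, 9) - A = 1 - 1*(-362) = 1 + 362 = 363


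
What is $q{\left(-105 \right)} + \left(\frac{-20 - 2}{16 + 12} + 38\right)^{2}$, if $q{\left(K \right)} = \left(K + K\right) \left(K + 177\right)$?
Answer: $- \frac{2692079}{196} \approx -13735.0$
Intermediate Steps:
$q{\left(K \right)} = 2 K \left(177 + K\right)$
$q{\left(-105 \right)} + \left(\frac{-20 - 2}{16 + 12} + 38\right)^{2} = 2 \left(-105\right) \left(177 - 105\right) + \left(\frac{-20 - 2}{16 + 12} + 38\right)^{2} = 2 \left(-105\right) 72 + \left(- \frac{22}{28} + 38\right)^{2} = -15120 + \left(\left(-22\right) \frac{1}{28} + 38\right)^{2} = -15120 + \left(- \frac{11}{14} + 38\right)^{2} = -15120 + \left(\frac{521}{14}\right)^{2} = -15120 + \frac{271441}{196} = - \frac{2692079}{196}$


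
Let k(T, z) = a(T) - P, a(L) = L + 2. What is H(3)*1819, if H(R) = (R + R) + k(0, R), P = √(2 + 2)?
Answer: 10914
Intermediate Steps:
P = 2 (P = √4 = 2)
a(L) = 2 + L
k(T, z) = T (k(T, z) = (2 + T) - 1*2 = (2 + T) - 2 = T)
H(R) = 2*R (H(R) = (R + R) + 0 = 2*R + 0 = 2*R)
H(3)*1819 = (2*3)*1819 = 6*1819 = 10914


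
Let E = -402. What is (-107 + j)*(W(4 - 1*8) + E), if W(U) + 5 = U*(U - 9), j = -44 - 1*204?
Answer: 126025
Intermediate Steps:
j = -248 (j = -44 - 204 = -248)
W(U) = -5 + U*(-9 + U) (W(U) = -5 + U*(U - 9) = -5 + U*(-9 + U))
(-107 + j)*(W(4 - 1*8) + E) = (-107 - 248)*((-5 + (4 - 1*8)² - 9*(4 - 1*8)) - 402) = -355*((-5 + (4 - 8)² - 9*(4 - 8)) - 402) = -355*((-5 + (-4)² - 9*(-4)) - 402) = -355*((-5 + 16 + 36) - 402) = -355*(47 - 402) = -355*(-355) = 126025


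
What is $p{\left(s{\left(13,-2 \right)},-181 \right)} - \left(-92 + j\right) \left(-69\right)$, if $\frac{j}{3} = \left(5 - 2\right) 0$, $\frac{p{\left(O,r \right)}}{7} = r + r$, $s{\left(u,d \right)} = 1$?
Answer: $-8882$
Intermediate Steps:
$p{\left(O,r \right)} = 14 r$ ($p{\left(O,r \right)} = 7 \left(r + r\right) = 7 \cdot 2 r = 14 r$)
$j = 0$ ($j = 3 \left(5 - 2\right) 0 = 3 \cdot 3 \cdot 0 = 3 \cdot 0 = 0$)
$p{\left(s{\left(13,-2 \right)},-181 \right)} - \left(-92 + j\right) \left(-69\right) = 14 \left(-181\right) - \left(-92 + 0\right) \left(-69\right) = -2534 - \left(-92\right) \left(-69\right) = -2534 - 6348 = -8882$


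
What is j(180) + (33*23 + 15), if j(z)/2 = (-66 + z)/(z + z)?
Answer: 23239/30 ≈ 774.63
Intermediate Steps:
j(z) = (-66 + z)/z (j(z) = 2*((-66 + z)/(z + z)) = 2*((-66 + z)/((2*z))) = 2*((-66 + z)*(1/(2*z))) = 2*((-66 + z)/(2*z)) = (-66 + z)/z)
j(180) + (33*23 + 15) = (-66 + 180)/180 + (33*23 + 15) = (1/180)*114 + (759 + 15) = 19/30 + 774 = 23239/30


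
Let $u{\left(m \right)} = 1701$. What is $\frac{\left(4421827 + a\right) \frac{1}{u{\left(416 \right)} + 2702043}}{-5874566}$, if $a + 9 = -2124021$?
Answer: $- \frac{2297797}{15883322575104} \approx -1.4467 \cdot 10^{-7}$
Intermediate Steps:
$a = -2124030$ ($a = -9 - 2124021 = -2124030$)
$\frac{\left(4421827 + a\right) \frac{1}{u{\left(416 \right)} + 2702043}}{-5874566} = \frac{\left(4421827 - 2124030\right) \frac{1}{1701 + 2702043}}{-5874566} = \frac{2297797}{2703744} \left(- \frac{1}{5874566}\right) = - \frac{2297797}{15883322575104}$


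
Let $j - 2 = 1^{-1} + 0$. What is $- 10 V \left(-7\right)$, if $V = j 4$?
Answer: $840$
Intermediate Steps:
$j = 3$ ($j = 2 + \left(1^{-1} + 0\right) = 2 + \left(1 + 0\right) = 2 + 1 = 3$)
$V = 12$ ($V = 3 \cdot 4 = 12$)
$- 10 V \left(-7\right) = \left(-10\right) 12 \left(-7\right) = \left(-120\right) \left(-7\right) = 840$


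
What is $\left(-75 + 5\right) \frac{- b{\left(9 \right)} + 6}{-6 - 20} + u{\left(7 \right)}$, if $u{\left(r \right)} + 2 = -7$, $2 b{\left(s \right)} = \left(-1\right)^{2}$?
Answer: $\frac{151}{26} \approx 5.8077$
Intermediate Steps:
$b{\left(s \right)} = \frac{1}{2}$ ($b{\left(s \right)} = \frac{\left(-1\right)^{2}}{2} = \frac{1}{2} \cdot 1 = \frac{1}{2}$)
$u{\left(r \right)} = -9$ ($u{\left(r \right)} = -2 - 7 = -9$)
$\left(-75 + 5\right) \frac{- b{\left(9 \right)} + 6}{-6 - 20} + u{\left(7 \right)} = \left(-75 + 5\right) \frac{\left(-1\right) \frac{1}{2} + 6}{-6 - 20} - 9 = - 70 \frac{- \frac{1}{2} + 6}{-26} - 9 = - 70 \cdot \frac{11}{2} \left(- \frac{1}{26}\right) - 9 = \left(-70\right) \left(- \frac{11}{52}\right) - 9 = \frac{385}{26} - 9 = \frac{151}{26}$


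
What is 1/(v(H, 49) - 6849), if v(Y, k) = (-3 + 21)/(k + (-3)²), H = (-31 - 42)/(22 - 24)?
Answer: -29/198612 ≈ -0.00014601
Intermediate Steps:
H = 73/2 (H = -73/(-2) = -73*(-½) = 73/2 ≈ 36.500)
v(Y, k) = 18/(9 + k) (v(Y, k) = 18/(k + 9) = 18/(9 + k))
1/(v(H, 49) - 6849) = 1/(18/(9 + 49) - 6849) = 1/(18/58 - 6849) = 1/(18*(1/58) - 6849) = 1/(9/29 - 6849) = 1/(-198612/29) = -29/198612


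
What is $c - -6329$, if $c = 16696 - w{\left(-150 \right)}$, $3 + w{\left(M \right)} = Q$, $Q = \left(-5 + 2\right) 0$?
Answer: $23028$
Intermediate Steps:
$Q = 0$ ($Q = \left(-3\right) 0 = 0$)
$w{\left(M \right)} = -3$ ($w{\left(M \right)} = -3 + 0 = -3$)
$c = 16699$ ($c = 16696 - -3 = 16696 + 3 = 16699$)
$c - -6329 = 16699 - -6329 = 16699 + 6329 = 23028$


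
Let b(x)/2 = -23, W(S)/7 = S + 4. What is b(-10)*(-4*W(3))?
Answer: 9016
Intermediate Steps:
W(S) = 28 + 7*S (W(S) = 7*(S + 4) = 7*(4 + S) = 28 + 7*S)
b(x) = -46 (b(x) = 2*(-23) = -46)
b(-10)*(-4*W(3)) = -(-184)*1*(28 + 7*3) = -(-184)*1*(28 + 21) = -(-184)*1*49 = -(-184)*49 = -46*(-196) = 9016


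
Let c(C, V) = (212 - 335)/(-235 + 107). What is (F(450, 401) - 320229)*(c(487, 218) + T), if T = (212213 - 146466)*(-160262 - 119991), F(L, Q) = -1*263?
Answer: 188970226158579175/32 ≈ 5.9053e+15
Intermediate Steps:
c(C, V) = 123/128 (c(C, V) = -123/(-128) = -123*(-1/128) = 123/128)
F(L, Q) = -263
T = -18425793991 (T = 65747*(-280253) = -18425793991)
(F(450, 401) - 320229)*(c(487, 218) + T) = (-263 - 320229)*(123/128 - 18425793991) = -320492*(-2358501630725/128) = 188970226158579175/32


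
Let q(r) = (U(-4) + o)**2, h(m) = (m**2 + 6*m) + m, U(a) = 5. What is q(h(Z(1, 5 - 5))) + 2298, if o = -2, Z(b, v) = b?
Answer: 2307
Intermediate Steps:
h(m) = m**2 + 7*m
q(r) = 9 (q(r) = (5 - 2)**2 = 3**2 = 9)
q(h(Z(1, 5 - 5))) + 2298 = 9 + 2298 = 2307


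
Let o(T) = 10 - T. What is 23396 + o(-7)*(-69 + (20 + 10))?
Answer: 22733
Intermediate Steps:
23396 + o(-7)*(-69 + (20 + 10)) = 23396 + (10 - 1*(-7))*(-69 + (20 + 10)) = 23396 + (10 + 7)*(-69 + 30) = 23396 + 17*(-39) = 23396 - 663 = 22733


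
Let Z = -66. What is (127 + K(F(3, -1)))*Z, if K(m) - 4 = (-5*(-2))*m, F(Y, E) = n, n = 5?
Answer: -11946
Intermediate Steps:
F(Y, E) = 5
K(m) = 4 + 10*m (K(m) = 4 + (-5*(-2))*m = 4 + 10*m)
(127 + K(F(3, -1)))*Z = (127 + (4 + 10*5))*(-66) = (127 + (4 + 50))*(-66) = (127 + 54)*(-66) = 181*(-66) = -11946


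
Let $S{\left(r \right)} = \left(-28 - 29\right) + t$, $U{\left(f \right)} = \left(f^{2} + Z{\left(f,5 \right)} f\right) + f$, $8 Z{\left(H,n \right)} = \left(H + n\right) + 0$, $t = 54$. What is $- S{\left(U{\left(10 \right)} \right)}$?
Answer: $3$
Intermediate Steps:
$Z{\left(H,n \right)} = \frac{H}{8} + \frac{n}{8}$ ($Z{\left(H,n \right)} = \frac{\left(H + n\right) + 0}{8} = \frac{H + n}{8} = \frac{H}{8} + \frac{n}{8}$)
$U{\left(f \right)} = f + f^{2} + f \left(\frac{5}{8} + \frac{f}{8}\right)$ ($U{\left(f \right)} = \left(f^{2} + \left(\frac{f}{8} + \frac{1}{8} \cdot 5\right) f\right) + f = \left(f^{2} + \left(\frac{f}{8} + \frac{5}{8}\right) f\right) + f = \left(f^{2} + \left(\frac{5}{8} + \frac{f}{8}\right) f\right) + f = \left(f^{2} + f \left(\frac{5}{8} + \frac{f}{8}\right)\right) + f = f + f^{2} + f \left(\frac{5}{8} + \frac{f}{8}\right)$)
$S{\left(r \right)} = -3$ ($S{\left(r \right)} = \left(-28 - 29\right) + 54 = -57 + 54 = -3$)
$- S{\left(U{\left(10 \right)} \right)} = \left(-1\right) \left(-3\right) = 3$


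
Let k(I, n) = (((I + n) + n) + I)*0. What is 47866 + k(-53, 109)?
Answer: 47866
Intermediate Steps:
k(I, n) = 0 (k(I, n) = ((I + 2*n) + I)*0 = (2*I + 2*n)*0 = 0)
47866 + k(-53, 109) = 47866 + 0 = 47866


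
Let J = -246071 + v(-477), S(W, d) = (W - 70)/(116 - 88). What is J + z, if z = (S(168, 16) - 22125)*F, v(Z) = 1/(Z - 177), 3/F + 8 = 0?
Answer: -1244041097/5232 ≈ -2.3778e+5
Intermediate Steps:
S(W, d) = -5/2 + W/28 (S(W, d) = (-70 + W)/28 = (-70 + W)*(1/28) = -5/2 + W/28)
F = -3/8 (F = 3/(-8 + 0) = 3/(-8) = 3*(-⅛) = -3/8 ≈ -0.37500)
v(Z) = 1/(-177 + Z)
J = -160930435/654 (J = -246071 + 1/(-177 - 477) = -246071 + 1/(-654) = -246071 - 1/654 = -160930435/654 ≈ -2.4607e+5)
z = 132729/16 (z = ((-5/2 + (1/28)*168) - 22125)*(-3/8) = ((-5/2 + 6) - 22125)*(-3/8) = (7/2 - 22125)*(-3/8) = -44243/2*(-3/8) = 132729/16 ≈ 8295.6)
J + z = -160930435/654 + 132729/16 = -1244041097/5232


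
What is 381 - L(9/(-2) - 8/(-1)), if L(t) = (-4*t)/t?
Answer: 385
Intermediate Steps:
L(t) = -4
381 - L(9/(-2) - 8/(-1)) = 381 - 1*(-4) = 381 + 4 = 385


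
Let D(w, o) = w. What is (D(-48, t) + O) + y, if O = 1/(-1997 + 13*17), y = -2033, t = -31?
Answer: -3695857/1776 ≈ -2081.0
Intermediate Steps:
O = -1/1776 (O = 1/(-1997 + 221) = 1/(-1776) = -1/1776 ≈ -0.00056306)
(D(-48, t) + O) + y = (-48 - 1/1776) - 2033 = -85249/1776 - 2033 = -3695857/1776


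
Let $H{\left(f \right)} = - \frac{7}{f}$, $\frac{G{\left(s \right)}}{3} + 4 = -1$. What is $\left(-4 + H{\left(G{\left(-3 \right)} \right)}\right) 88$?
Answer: $- \frac{4664}{15} \approx -310.93$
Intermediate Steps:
$G{\left(s \right)} = -15$ ($G{\left(s \right)} = -12 + 3 \left(-1\right) = -12 - 3 = -15$)
$\left(-4 + H{\left(G{\left(-3 \right)} \right)}\right) 88 = \left(-4 - \frac{7}{-15}\right) 88 = \left(-4 - - \frac{7}{15}\right) 88 = \left(-4 + \frac{7}{15}\right) 88 = \left(- \frac{53}{15}\right) 88 = - \frac{4664}{15}$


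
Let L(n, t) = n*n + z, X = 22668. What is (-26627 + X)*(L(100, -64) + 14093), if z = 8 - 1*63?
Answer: -95166442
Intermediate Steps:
z = -55 (z = 8 - 63 = -55)
L(n, t) = -55 + n² (L(n, t) = n*n - 55 = n² - 55 = -55 + n²)
(-26627 + X)*(L(100, -64) + 14093) = (-26627 + 22668)*((-55 + 100²) + 14093) = -3959*((-55 + 10000) + 14093) = -3959*(9945 + 14093) = -3959*24038 = -95166442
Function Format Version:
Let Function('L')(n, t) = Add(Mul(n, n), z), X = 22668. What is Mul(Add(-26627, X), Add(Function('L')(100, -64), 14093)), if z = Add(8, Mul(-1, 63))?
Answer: -95166442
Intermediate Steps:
z = -55 (z = Add(8, -63) = -55)
Function('L')(n, t) = Add(-55, Pow(n, 2)) (Function('L')(n, t) = Add(Mul(n, n), -55) = Add(Pow(n, 2), -55) = Add(-55, Pow(n, 2)))
Mul(Add(-26627, X), Add(Function('L')(100, -64), 14093)) = Mul(Add(-26627, 22668), Add(Add(-55, Pow(100, 2)), 14093)) = Mul(-3959, Add(Add(-55, 10000), 14093)) = Mul(-3959, Add(9945, 14093)) = Mul(-3959, 24038) = -95166442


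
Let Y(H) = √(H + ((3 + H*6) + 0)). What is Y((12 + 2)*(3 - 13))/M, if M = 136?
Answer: I*√977/136 ≈ 0.22983*I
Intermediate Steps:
Y(H) = √(3 + 7*H) (Y(H) = √(H + ((3 + 6*H) + 0)) = √(H + (3 + 6*H)) = √(3 + 7*H))
Y((12 + 2)*(3 - 13))/M = √(3 + 7*((12 + 2)*(3 - 13)))/136 = √(3 + 7*(14*(-10)))*(1/136) = √(3 + 7*(-140))*(1/136) = √(3 - 980)*(1/136) = √(-977)*(1/136) = (I*√977)*(1/136) = I*√977/136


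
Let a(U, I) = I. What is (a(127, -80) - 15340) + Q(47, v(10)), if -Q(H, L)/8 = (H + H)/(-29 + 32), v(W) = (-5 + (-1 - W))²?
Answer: -47012/3 ≈ -15671.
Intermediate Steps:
v(W) = (-6 - W)²
Q(H, L) = -16*H/3 (Q(H, L) = -8*(H + H)/(-29 + 32) = -8*2*H/3 = -16*H/3)
(a(127, -80) - 15340) + Q(47, v(10)) = (-80 - 15340) - 16/3*47 = -15420 - 752/3 = -47012/3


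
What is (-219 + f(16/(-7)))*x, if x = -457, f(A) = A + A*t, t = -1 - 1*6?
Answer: 656709/7 ≈ 93816.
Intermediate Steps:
t = -7 (t = -1 - 6 = -7)
f(A) = -6*A (f(A) = A + A*(-7) = A - 7*A = -6*A)
(-219 + f(16/(-7)))*x = (-219 - 96/(-7))*(-457) = (-219 - 96*(-1)/7)*(-457) = (-219 - 6*(-16/7))*(-457) = (-219 + 96/7)*(-457) = -1437/7*(-457) = 656709/7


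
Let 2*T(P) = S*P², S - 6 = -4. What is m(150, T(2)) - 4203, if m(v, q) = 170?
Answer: -4033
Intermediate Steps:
S = 2 (S = 6 - 4 = 2)
T(P) = P² (T(P) = (2*P²)/2 = P²)
m(150, T(2)) - 4203 = 170 - 4203 = -4033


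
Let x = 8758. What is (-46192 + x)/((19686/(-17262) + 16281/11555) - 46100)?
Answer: 622222987995/766263627509 ≈ 0.81202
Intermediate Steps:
(-46192 + x)/((19686/(-17262) + 16281/11555) - 46100) = (-46192 + 8758)/((19686/(-17262) + 16281/11555) - 46100) = -37434/((19686*(-1/17262) + 16281*(1/11555)) - 46100) = -37434/((-3281/2877 + 16281/11555) - 46100) = -37434/(8928482/33243735 - 46100) = -37434/(-1532527255018/33243735) = -37434*(-33243735/1532527255018) = 622222987995/766263627509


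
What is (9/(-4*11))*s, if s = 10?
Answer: -45/22 ≈ -2.0455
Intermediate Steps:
(9/(-4*11))*s = (9/(-4*11))*10 = (9/(-44))*10 = -1/44*9*10 = -9/44*10 = -45/22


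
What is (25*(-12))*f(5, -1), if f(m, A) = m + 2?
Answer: -2100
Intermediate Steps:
f(m, A) = 2 + m
(25*(-12))*f(5, -1) = (25*(-12))*(2 + 5) = -300*7 = -2100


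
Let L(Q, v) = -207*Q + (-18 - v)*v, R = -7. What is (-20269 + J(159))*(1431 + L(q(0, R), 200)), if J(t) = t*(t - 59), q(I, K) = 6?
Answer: 189662659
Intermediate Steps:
L(Q, v) = -207*Q + v*(-18 - v)
J(t) = t*(-59 + t)
(-20269 + J(159))*(1431 + L(q(0, R), 200)) = (-20269 + 159*(-59 + 159))*(1431 + (-1*200**2 - 207*6 - 18*200)) = (-20269 + 159*100)*(1431 + (-1*40000 - 1242 - 3600)) = (-20269 + 15900)*(1431 + (-40000 - 1242 - 3600)) = -4369*(1431 - 44842) = -4369*(-43411) = 189662659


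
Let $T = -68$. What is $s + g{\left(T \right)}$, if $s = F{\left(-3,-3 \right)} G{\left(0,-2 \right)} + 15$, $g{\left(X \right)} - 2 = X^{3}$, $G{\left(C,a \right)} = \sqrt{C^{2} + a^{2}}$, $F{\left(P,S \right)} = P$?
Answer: $-314421$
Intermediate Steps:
$g{\left(X \right)} = 2 + X^{3}$
$s = 9$ ($s = - 3 \sqrt{0^{2} + \left(-2\right)^{2}} + 15 = - 3 \sqrt{0 + 4} + 15 = - 3 \sqrt{4} + 15 = \left(-3\right) 2 + 15 = -6 + 15 = 9$)
$s + g{\left(T \right)} = 9 + \left(2 + \left(-68\right)^{3}\right) = 9 + \left(2 - 314432\right) = 9 - 314430 = -314421$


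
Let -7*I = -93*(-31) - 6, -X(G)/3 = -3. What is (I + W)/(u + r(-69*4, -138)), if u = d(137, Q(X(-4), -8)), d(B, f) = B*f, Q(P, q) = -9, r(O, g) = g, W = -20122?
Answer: 20533/1371 ≈ 14.977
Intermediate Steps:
X(G) = 9 (X(G) = -3*(-3) = 9)
I = -411 (I = -(-93*(-31) - 6)/7 = -(2883 - 6)/7 = -⅐*2877 = -411)
u = -1233 (u = 137*(-9) = -1233)
(I + W)/(u + r(-69*4, -138)) = (-411 - 20122)/(-1233 - 138) = -20533/(-1371) = -20533*(-1/1371) = 20533/1371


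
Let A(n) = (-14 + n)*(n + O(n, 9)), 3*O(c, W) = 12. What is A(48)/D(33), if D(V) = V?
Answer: 1768/33 ≈ 53.576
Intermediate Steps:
O(c, W) = 4 (O(c, W) = (⅓)*12 = 4)
A(n) = (-14 + n)*(4 + n) (A(n) = (-14 + n)*(n + 4) = (-14 + n)*(4 + n))
A(48)/D(33) = (-56 + 48² - 10*48)/33 = (-56 + 2304 - 480)*(1/33) = 1768*(1/33) = 1768/33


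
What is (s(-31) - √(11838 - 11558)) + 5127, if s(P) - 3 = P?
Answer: 5099 - 2*√70 ≈ 5082.3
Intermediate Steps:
s(P) = 3 + P
(s(-31) - √(11838 - 11558)) + 5127 = ((3 - 31) - √(11838 - 11558)) + 5127 = (-28 - √280) + 5127 = (-28 - 2*√70) + 5127 = 5099 - 2*√70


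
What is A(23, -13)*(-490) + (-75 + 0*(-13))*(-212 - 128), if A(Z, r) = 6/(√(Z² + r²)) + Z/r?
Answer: 342770/13 - 1470*√698/349 ≈ 26256.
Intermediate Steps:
A(Z, r) = 6/√(Z² + r²) + Z/r
A(23, -13)*(-490) + (-75 + 0*(-13))*(-212 - 128) = (6/√(23² + (-13)²) + 23/(-13))*(-490) + (-75 + 0*(-13))*(-212 - 128) = (6/√(529 + 169) + 23*(-1/13))*(-490) + (-75 + 0)*(-340) = (6/√698 - 23/13)*(-490) - 75*(-340) = (6*(√698/698) - 23/13)*(-490) + 25500 = (3*√698/349 - 23/13)*(-490) + 25500 = (-23/13 + 3*√698/349)*(-490) + 25500 = (11270/13 - 1470*√698/349) + 25500 = 342770/13 - 1470*√698/349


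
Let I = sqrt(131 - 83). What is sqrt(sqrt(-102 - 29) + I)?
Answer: sqrt(4*sqrt(3) + I*sqrt(131)) ≈ 3.1865 + 1.796*I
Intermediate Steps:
I = 4*sqrt(3) (I = sqrt(48) = 4*sqrt(3) ≈ 6.9282)
sqrt(sqrt(-102 - 29) + I) = sqrt(sqrt(-102 - 29) + 4*sqrt(3)) = sqrt(sqrt(-131) + 4*sqrt(3)) = sqrt(I*sqrt(131) + 4*sqrt(3)) = sqrt(4*sqrt(3) + I*sqrt(131))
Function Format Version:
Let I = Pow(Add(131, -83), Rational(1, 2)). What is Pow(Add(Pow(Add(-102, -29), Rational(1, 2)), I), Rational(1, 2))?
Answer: Pow(Add(Mul(4, Pow(3, Rational(1, 2))), Mul(I, Pow(131, Rational(1, 2)))), Rational(1, 2)) ≈ Add(3.1865, Mul(1.7960, I))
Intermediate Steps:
I = Mul(4, Pow(3, Rational(1, 2))) (I = Pow(48, Rational(1, 2)) = Mul(4, Pow(3, Rational(1, 2))) ≈ 6.9282)
Pow(Add(Pow(Add(-102, -29), Rational(1, 2)), I), Rational(1, 2)) = Pow(Add(Pow(Add(-102, -29), Rational(1, 2)), Mul(4, Pow(3, Rational(1, 2)))), Rational(1, 2)) = Pow(Add(Pow(-131, Rational(1, 2)), Mul(4, Pow(3, Rational(1, 2)))), Rational(1, 2)) = Pow(Add(Mul(I, Pow(131, Rational(1, 2))), Mul(4, Pow(3, Rational(1, 2)))), Rational(1, 2)) = Pow(Add(Mul(4, Pow(3, Rational(1, 2))), Mul(I, Pow(131, Rational(1, 2)))), Rational(1, 2))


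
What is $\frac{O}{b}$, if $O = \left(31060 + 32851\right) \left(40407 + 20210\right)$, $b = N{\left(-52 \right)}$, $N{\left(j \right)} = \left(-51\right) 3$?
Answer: $- \frac{3874093087}{153} \approx -2.5321 \cdot 10^{7}$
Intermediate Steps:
$N{\left(j \right)} = -153$
$b = -153$
$O = 3874093087$ ($O = 63911 \cdot 60617 = 3874093087$)
$\frac{O}{b} = \frac{3874093087}{-153} = 3874093087 \left(- \frac{1}{153}\right) = - \frac{3874093087}{153}$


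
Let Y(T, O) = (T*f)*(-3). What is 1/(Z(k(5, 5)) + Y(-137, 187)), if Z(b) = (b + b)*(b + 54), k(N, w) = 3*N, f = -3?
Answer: 1/837 ≈ 0.0011947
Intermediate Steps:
Y(T, O) = 9*T (Y(T, O) = (T*(-3))*(-3) = -3*T*(-3) = 9*T)
Z(b) = 2*b*(54 + b) (Z(b) = (2*b)*(54 + b) = 2*b*(54 + b))
1/(Z(k(5, 5)) + Y(-137, 187)) = 1/(2*(3*5)*(54 + 3*5) + 9*(-137)) = 1/(2*15*(54 + 15) - 1233) = 1/(2*15*69 - 1233) = 1/(2070 - 1233) = 1/837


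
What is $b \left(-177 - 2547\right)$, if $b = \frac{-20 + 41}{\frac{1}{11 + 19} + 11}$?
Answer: $- \frac{1716120}{331} \approx -5184.7$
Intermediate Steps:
$b = \frac{630}{331}$ ($b = \frac{21}{\frac{1}{30} + 11} = \frac{21}{\frac{331}{30}} = 21 \cdot \frac{30}{331} = \frac{630}{331} \approx 1.9033$)
$b \left(-177 - 2547\right) = \frac{630 \left(-177 - 2547\right)}{331} = \frac{630}{331} \left(-2724\right) = - \frac{1716120}{331}$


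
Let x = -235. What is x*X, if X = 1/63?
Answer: -235/63 ≈ -3.7302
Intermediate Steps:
X = 1/63 ≈ 0.015873
x*X = -235*1/63 = -235/63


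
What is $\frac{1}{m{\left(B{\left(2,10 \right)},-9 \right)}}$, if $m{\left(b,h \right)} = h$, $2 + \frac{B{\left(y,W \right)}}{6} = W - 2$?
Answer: $- \frac{1}{9} \approx -0.11111$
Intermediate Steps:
$B{\left(y,W \right)} = -24 + 6 W$ ($B{\left(y,W \right)} = -12 + 6 \left(W - 2\right) = -12 + 6 \left(-2 + W\right) = -12 + \left(-12 + 6 W\right) = -24 + 6 W$)
$\frac{1}{m{\left(B{\left(2,10 \right)},-9 \right)}} = \frac{1}{-9} = - \frac{1}{9}$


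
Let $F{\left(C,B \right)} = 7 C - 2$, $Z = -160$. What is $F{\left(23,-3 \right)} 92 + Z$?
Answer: $14468$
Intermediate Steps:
$F{\left(C,B \right)} = -2 + 7 C$
$F{\left(23,-3 \right)} 92 + Z = \left(-2 + 7 \cdot 23\right) 92 - 160 = \left(-2 + 161\right) 92 - 160 = 159 \cdot 92 - 160 = 14628 - 160 = 14468$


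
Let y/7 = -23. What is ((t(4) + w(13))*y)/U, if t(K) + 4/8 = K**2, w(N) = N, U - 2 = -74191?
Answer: 9177/148378 ≈ 0.061849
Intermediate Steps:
U = -74189 (U = 2 - 74191 = -74189)
t(K) = -1/2 + K**2
y = -161 (y = 7*(-23) = -161)
((t(4) + w(13))*y)/U = (((-1/2 + 4**2) + 13)*(-161))/(-74189) = (((-1/2 + 16) + 13)*(-161))*(-1/74189) = ((31/2 + 13)*(-161))*(-1/74189) = ((57/2)*(-161))*(-1/74189) = -9177/2*(-1/74189) = 9177/148378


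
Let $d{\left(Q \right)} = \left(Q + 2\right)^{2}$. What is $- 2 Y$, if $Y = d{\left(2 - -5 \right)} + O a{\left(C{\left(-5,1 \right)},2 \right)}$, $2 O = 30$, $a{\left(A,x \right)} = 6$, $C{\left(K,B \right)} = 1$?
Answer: $-342$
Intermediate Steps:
$d{\left(Q \right)} = \left(2 + Q\right)^{2}$
$O = 15$ ($O = \frac{1}{2} \cdot 30 = 15$)
$Y = 171$ ($Y = \left(2 + \left(2 - -5\right)\right)^{2} + 15 \cdot 6 = \left(2 + \left(2 + 5\right)\right)^{2} + 90 = \left(2 + 7\right)^{2} + 90 = 9^{2} + 90 = 81 + 90 = 171$)
$- 2 Y = \left(-2\right) 171 = -342$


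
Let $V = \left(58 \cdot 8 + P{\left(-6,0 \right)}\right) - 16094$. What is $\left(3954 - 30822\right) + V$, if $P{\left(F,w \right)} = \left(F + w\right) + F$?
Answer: $-42510$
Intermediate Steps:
$P{\left(F,w \right)} = w + 2 F$
$V = -15642$ ($V = \left(58 \cdot 8 + \left(0 + 2 \left(-6\right)\right)\right) - 16094 = \left(464 + \left(0 - 12\right)\right) - 16094 = \left(464 - 12\right) - 16094 = 452 - 16094 = -15642$)
$\left(3954 - 30822\right) + V = \left(3954 - 30822\right) - 15642 = -26868 - 15642 = -42510$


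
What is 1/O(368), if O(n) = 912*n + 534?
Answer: 1/336150 ≈ 2.9749e-6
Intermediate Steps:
O(n) = 534 + 912*n
1/O(368) = 1/(534 + 912*368) = 1/(534 + 335616) = 1/336150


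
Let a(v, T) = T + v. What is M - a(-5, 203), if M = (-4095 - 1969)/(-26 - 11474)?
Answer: -567734/2875 ≈ -197.47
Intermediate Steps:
M = 1516/2875 (M = -6064/(-11500) = -6064*(-1/11500) = 1516/2875 ≈ 0.52730)
M - a(-5, 203) = 1516/2875 - (203 - 5) = 1516/2875 - 1*198 = 1516/2875 - 198 = -567734/2875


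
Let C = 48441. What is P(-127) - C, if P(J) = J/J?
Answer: -48440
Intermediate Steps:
P(J) = 1
P(-127) - C = 1 - 1*48441 = 1 - 48441 = -48440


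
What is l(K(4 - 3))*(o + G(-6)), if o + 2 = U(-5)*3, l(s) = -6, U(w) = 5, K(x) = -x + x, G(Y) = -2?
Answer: -66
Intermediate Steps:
K(x) = 0
o = 13 (o = -2 + 5*3 = -2 + 15 = 13)
l(K(4 - 3))*(o + G(-6)) = -6*(13 - 2) = -6*11 = -66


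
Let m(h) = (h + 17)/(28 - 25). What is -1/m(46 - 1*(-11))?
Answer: -3/74 ≈ -0.040541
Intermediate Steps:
m(h) = 17/3 + h/3 (m(h) = (17 + h)/3 = (17 + h)*(⅓) = 17/3 + h/3)
-1/m(46 - 1*(-11)) = -1/(17/3 + (46 - 1*(-11))/3) = -1/(17/3 + (46 + 11)/3) = -1/(17/3 + (⅓)*57) = -1/(17/3 + 19) = -1/74/3 = -1*3/74 = -3/74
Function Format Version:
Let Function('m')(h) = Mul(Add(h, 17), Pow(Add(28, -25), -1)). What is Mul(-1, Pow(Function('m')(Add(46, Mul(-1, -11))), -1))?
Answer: Rational(-3, 74) ≈ -0.040541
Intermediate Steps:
Function('m')(h) = Add(Rational(17, 3), Mul(Rational(1, 3), h)) (Function('m')(h) = Mul(Add(17, h), Pow(3, -1)) = Mul(Add(17, h), Rational(1, 3)) = Add(Rational(17, 3), Mul(Rational(1, 3), h)))
Mul(-1, Pow(Function('m')(Add(46, Mul(-1, -11))), -1)) = Mul(-1, Pow(Add(Rational(17, 3), Mul(Rational(1, 3), Add(46, Mul(-1, -11)))), -1)) = Mul(-1, Pow(Add(Rational(17, 3), Mul(Rational(1, 3), Add(46, 11))), -1)) = Mul(-1, Pow(Add(Rational(17, 3), Mul(Rational(1, 3), 57)), -1)) = Mul(-1, Pow(Add(Rational(17, 3), 19), -1)) = Mul(-1, Pow(Rational(74, 3), -1)) = Mul(-1, Rational(3, 74)) = Rational(-3, 74)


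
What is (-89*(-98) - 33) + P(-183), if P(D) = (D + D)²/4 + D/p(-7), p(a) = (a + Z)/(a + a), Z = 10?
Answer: 43032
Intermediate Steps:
p(a) = (10 + a)/(2*a) (p(a) = (a + 10)/(a + a) = (10 + a)/((2*a)) = (10 + a)*(1/(2*a)) = (10 + a)/(2*a))
P(D) = D² - 14*D/3 (P(D) = (D + D)²/4 + D/(((½)*(10 - 7)/(-7))) = (2*D)²*(¼) + D/(((½)*(-⅐)*3)) = (4*D²)*(¼) + D/(-3/14) = D² + D*(-14/3) = D² - 14*D/3)
(-89*(-98) - 33) + P(-183) = (-89*(-98) - 33) + (⅓)*(-183)*(-14 + 3*(-183)) = (8722 - 33) + (⅓)*(-183)*(-14 - 549) = 8689 + (⅓)*(-183)*(-563) = 8689 + 34343 = 43032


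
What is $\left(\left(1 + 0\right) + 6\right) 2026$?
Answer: $14182$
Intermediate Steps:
$\left(\left(1 + 0\right) + 6\right) 2026 = \left(1 + 6\right) 2026 = 7 \cdot 2026 = 14182$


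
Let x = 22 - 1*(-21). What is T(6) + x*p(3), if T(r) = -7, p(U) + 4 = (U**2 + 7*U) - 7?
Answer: 810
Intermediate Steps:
p(U) = -11 + U**2 + 7*U (p(U) = -4 + ((U**2 + 7*U) - 7) = -4 + (-7 + U**2 + 7*U) = -11 + U**2 + 7*U)
x = 43 (x = 22 + 21 = 43)
T(6) + x*p(3) = -7 + 43*(-11 + 3**2 + 7*3) = -7 + 43*(-11 + 9 + 21) = -7 + 43*19 = -7 + 817 = 810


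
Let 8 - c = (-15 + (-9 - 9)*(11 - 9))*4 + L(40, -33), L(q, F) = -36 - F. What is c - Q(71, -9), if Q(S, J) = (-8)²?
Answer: 151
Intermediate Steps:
Q(S, J) = 64
c = 215 (c = 8 - ((-15 + (-9 - 9)*(11 - 9))*4 + (-36 - 1*(-33))) = 8 - ((-15 - 18*2)*4 + (-36 + 33)) = 8 - ((-15 - 36)*4 - 3) = 8 - (-51*4 - 3) = 8 - (-204 - 3) = 8 - 1*(-207) = 8 + 207 = 215)
c - Q(71, -9) = 215 - 1*64 = 215 - 64 = 151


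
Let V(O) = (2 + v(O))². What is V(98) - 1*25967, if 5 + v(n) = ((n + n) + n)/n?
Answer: -25967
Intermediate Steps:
v(n) = -2 (v(n) = -5 + ((n + n) + n)/n = -5 + (2*n + n)/n = -5 + (3*n)/n = -5 + 3 = -2)
V(O) = 0 (V(O) = (2 - 2)² = 0² = 0)
V(98) - 1*25967 = 0 - 1*25967 = 0 - 25967 = -25967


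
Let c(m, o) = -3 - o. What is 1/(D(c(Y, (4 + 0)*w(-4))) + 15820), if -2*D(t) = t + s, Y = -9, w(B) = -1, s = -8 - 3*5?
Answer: 1/15831 ≈ 6.3167e-5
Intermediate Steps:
s = -23 (s = -8 - 15 = -23)
D(t) = 23/2 - t/2 (D(t) = -(t - 23)/2 = -(-23 + t)/2 = 23/2 - t/2)
1/(D(c(Y, (4 + 0)*w(-4))) + 15820) = 1/((23/2 - (-3 - (4 + 0)*(-1))/2) + 15820) = 1/((23/2 - (-3 - 4*(-1))/2) + 15820) = 1/((23/2 - (-3 - 1*(-4))/2) + 15820) = 1/((23/2 - (-3 + 4)/2) + 15820) = 1/((23/2 - ½*1) + 15820) = 1/((23/2 - ½) + 15820) = 1/(11 + 15820) = 1/15831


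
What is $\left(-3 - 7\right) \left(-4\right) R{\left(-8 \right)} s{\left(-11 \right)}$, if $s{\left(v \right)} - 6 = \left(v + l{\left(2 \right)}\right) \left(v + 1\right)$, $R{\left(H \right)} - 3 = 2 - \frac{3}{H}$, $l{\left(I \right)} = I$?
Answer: $20640$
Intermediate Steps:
$R{\left(H \right)} = 5 - \frac{3}{H}$ ($R{\left(H \right)} = 3 + \left(2 - \frac{3}{H}\right) = 5 - \frac{3}{H}$)
$s{\left(v \right)} = 6 + \left(1 + v\right) \left(2 + v\right)$ ($s{\left(v \right)} = 6 + \left(v + 2\right) \left(v + 1\right) = 6 + \left(2 + v\right) \left(1 + v\right) = 6 + \left(1 + v\right) \left(2 + v\right)$)
$\left(-3 - 7\right) \left(-4\right) R{\left(-8 \right)} s{\left(-11 \right)} = \left(-3 - 7\right) \left(-4\right) \left(5 - \frac{3}{-8}\right) \left(8 + \left(-11\right)^{2} + 3 \left(-11\right)\right) = \left(-10\right) \left(-4\right) \left(5 - - \frac{3}{8}\right) \left(8 + 121 - 33\right) = 40 \left(5 + \frac{3}{8}\right) 96 = 40 \cdot \frac{43}{8} \cdot 96 = 215 \cdot 96 = 20640$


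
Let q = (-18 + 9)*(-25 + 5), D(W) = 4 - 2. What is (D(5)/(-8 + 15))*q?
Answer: 360/7 ≈ 51.429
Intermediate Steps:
D(W) = 2
q = 180 (q = -9*(-20) = 180)
(D(5)/(-8 + 15))*q = (2/(-8 + 15))*180 = (2/7)*180 = 360/7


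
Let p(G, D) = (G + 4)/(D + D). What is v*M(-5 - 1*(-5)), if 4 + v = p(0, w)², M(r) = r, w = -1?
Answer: 0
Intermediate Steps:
p(G, D) = (4 + G)/(2*D) (p(G, D) = (4 + G)/((2*D)) = (4 + G)*(1/(2*D)) = (4 + G)/(2*D))
v = 0 (v = -4 + ((½)*(4 + 0)/(-1))² = -4 + ((½)*(-1)*4)² = -4 + (-2)² = -4 + 4 = 0)
v*M(-5 - 1*(-5)) = 0*(-5 - 1*(-5)) = 0*(-5 + 5) = 0*0 = 0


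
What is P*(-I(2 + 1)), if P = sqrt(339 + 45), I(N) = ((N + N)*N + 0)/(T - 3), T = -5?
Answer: 18*sqrt(6) ≈ 44.091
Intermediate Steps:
I(N) = -N**2/4 (I(N) = ((N + N)*N + 0)/(-5 - 3) = ((2*N)*N + 0)/(-8) = (2*N**2 + 0)*(-1/8) = (2*N**2)*(-1/8) = -N**2/4)
P = 8*sqrt(6) (P = sqrt(384) = 8*sqrt(6) ≈ 19.596)
P*(-I(2 + 1)) = (8*sqrt(6))*(-(-1)*(2 + 1)**2/4) = (8*sqrt(6))*(-(-1)*3**2/4) = (8*sqrt(6))*(-(-1)*9/4) = (8*sqrt(6))*(-1*(-9/4)) = (8*sqrt(6))*(9/4) = 18*sqrt(6)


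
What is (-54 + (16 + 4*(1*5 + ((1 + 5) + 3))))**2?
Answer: 324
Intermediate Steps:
(-54 + (16 + 4*(1*5 + ((1 + 5) + 3))))**2 = (-54 + (16 + 4*(5 + (6 + 3))))**2 = (-54 + (16 + 4*(5 + 9)))**2 = (-54 + (16 + 4*14))**2 = (-54 + (16 + 56))**2 = (-54 + 72)**2 = 18**2 = 324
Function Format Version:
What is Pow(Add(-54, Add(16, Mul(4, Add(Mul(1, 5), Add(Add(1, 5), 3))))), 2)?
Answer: 324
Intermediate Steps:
Pow(Add(-54, Add(16, Mul(4, Add(Mul(1, 5), Add(Add(1, 5), 3))))), 2) = Pow(Add(-54, Add(16, Mul(4, Add(5, Add(6, 3))))), 2) = Pow(Add(-54, Add(16, Mul(4, Add(5, 9)))), 2) = Pow(Add(-54, Add(16, Mul(4, 14))), 2) = Pow(Add(-54, Add(16, 56)), 2) = Pow(Add(-54, 72), 2) = Pow(18, 2) = 324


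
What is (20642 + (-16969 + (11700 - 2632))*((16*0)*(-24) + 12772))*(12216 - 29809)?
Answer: 1774974131490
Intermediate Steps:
(20642 + (-16969 + (11700 - 2632))*((16*0)*(-24) + 12772))*(12216 - 29809) = (20642 + (-16969 + 9068)*(0*(-24) + 12772))*(-17593) = (20642 - 7901*(0 + 12772))*(-17593) = (20642 - 7901*12772)*(-17593) = (20642 - 100911572)*(-17593) = -100890930*(-17593) = 1774974131490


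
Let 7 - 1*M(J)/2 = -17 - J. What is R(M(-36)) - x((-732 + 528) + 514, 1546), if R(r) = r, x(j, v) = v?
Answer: -1570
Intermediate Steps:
M(J) = 48 + 2*J (M(J) = 14 - 2*(-17 - J) = 14 + (34 + 2*J) = 48 + 2*J)
R(M(-36)) - x((-732 + 528) + 514, 1546) = (48 + 2*(-36)) - 1*1546 = (48 - 72) - 1546 = -24 - 1546 = -1570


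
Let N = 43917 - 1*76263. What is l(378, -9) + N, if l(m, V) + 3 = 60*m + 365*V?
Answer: -12954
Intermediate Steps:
l(m, V) = -3 + 60*m + 365*V (l(m, V) = -3 + (60*m + 365*V) = -3 + 60*m + 365*V)
N = -32346 (N = 43917 - 76263 = -32346)
l(378, -9) + N = (-3 + 60*378 + 365*(-9)) - 32346 = (-3 + 22680 - 3285) - 32346 = 19392 - 32346 = -12954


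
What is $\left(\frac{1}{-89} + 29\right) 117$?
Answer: $\frac{301860}{89} \approx 3391.7$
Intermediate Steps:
$\left(\frac{1}{-89} + 29\right) 117 = \left(- \frac{1}{89} + 29\right) 117 = \frac{2580}{89} \cdot 117 = \frac{301860}{89}$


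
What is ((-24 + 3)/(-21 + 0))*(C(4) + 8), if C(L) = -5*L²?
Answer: -72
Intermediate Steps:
((-24 + 3)/(-21 + 0))*(C(4) + 8) = ((-24 + 3)/(-21 + 0))*(-5*4² + 8) = (-21/(-21))*(-5*16 + 8) = (-21*(-1/21))*(-80 + 8) = 1*(-72) = -72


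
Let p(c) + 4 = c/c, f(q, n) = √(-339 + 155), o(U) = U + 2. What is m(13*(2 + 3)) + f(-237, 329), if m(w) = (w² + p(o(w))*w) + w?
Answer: 4095 + 2*I*√46 ≈ 4095.0 + 13.565*I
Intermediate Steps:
o(U) = 2 + U
f(q, n) = 2*I*√46 (f(q, n) = √(-184) = 2*I*√46)
p(c) = -3 (p(c) = -4 + c/c = -4 + 1 = -3)
m(w) = w² - 2*w (m(w) = (w² - 3*w) + w = w² - 2*w)
m(13*(2 + 3)) + f(-237, 329) = (13*(2 + 3))*(-2 + 13*(2 + 3)) + 2*I*√46 = (13*5)*(-2 + 13*5) + 2*I*√46 = 65*(-2 + 65) + 2*I*√46 = 65*63 + 2*I*√46 = 4095 + 2*I*√46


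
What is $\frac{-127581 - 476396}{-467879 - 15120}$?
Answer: $\frac{54907}{43909} \approx 1.2505$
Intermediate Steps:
$\frac{-127581 - 476396}{-467879 - 15120} = - \frac{603977}{-467879 - 15120} = - \frac{603977}{-482999} = \left(-603977\right) \left(- \frac{1}{482999}\right) = \frac{54907}{43909}$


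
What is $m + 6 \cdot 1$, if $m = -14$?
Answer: $-8$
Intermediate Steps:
$m + 6 \cdot 1 = -14 + 6 \cdot 1 = -14 + 6 = -8$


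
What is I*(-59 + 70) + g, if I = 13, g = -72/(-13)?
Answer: 1931/13 ≈ 148.54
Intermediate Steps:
g = 72/13 (g = -72*(-1/13) = 72/13 ≈ 5.5385)
I*(-59 + 70) + g = 13*(-59 + 70) + 72/13 = 13*11 + 72/13 = 143 + 72/13 = 1931/13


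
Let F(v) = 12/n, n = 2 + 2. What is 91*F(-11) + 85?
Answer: 358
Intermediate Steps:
n = 4
F(v) = 3 (F(v) = 12/4 = 12*(¼) = 3)
91*F(-11) + 85 = 91*3 + 85 = 273 + 85 = 358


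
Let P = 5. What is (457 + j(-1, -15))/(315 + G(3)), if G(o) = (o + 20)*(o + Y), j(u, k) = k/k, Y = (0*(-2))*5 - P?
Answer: 458/269 ≈ 1.7026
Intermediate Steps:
Y = -5 (Y = (0*(-2))*5 - 1*5 = 0*5 - 5 = 0 - 5 = -5)
j(u, k) = 1
G(o) = (-5 + o)*(20 + o) (G(o) = (o + 20)*(o - 5) = (20 + o)*(-5 + o) = (-5 + o)*(20 + o))
(457 + j(-1, -15))/(315 + G(3)) = (457 + 1)/(315 + (-100 + 3² + 15*3)) = 458/(315 + (-100 + 9 + 45)) = 458/(315 - 46) = 458/269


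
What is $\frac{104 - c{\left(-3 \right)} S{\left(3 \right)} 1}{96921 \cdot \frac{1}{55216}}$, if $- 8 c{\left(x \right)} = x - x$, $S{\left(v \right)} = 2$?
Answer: $0$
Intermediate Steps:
$c{\left(x \right)} = 0$ ($c{\left(x \right)} = - \frac{x - x}{8} = \left(- \frac{1}{8}\right) 0 = 0$)
$\frac{104 - c{\left(-3 \right)} S{\left(3 \right)} 1}{96921 \cdot \frac{1}{55216}} = \frac{104 \left(-1\right) 0 \cdot 2 \cdot 1}{96921 \cdot \frac{1}{55216}} = \frac{104 \cdot 0 \cdot 2}{96921 \cdot \frac{1}{55216}} = \frac{104 \cdot 0}{\frac{96921}{55216}} = 0 \cdot \frac{55216}{96921} = 0$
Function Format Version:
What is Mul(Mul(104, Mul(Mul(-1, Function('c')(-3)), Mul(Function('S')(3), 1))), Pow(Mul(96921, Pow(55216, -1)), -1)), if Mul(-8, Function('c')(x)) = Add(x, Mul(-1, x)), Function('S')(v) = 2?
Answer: 0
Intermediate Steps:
Function('c')(x) = 0 (Function('c')(x) = Mul(Rational(-1, 8), Add(x, Mul(-1, x))) = Mul(Rational(-1, 8), 0) = 0)
Mul(Mul(104, Mul(Mul(-1, Function('c')(-3)), Mul(Function('S')(3), 1))), Pow(Mul(96921, Pow(55216, -1)), -1)) = Mul(Mul(104, Mul(Mul(-1, 0), Mul(2, 1))), Pow(Mul(96921, Pow(55216, -1)), -1)) = Mul(Mul(104, Mul(0, 2)), Pow(Mul(96921, Rational(1, 55216)), -1)) = Mul(Mul(104, 0), Pow(Rational(96921, 55216), -1)) = Mul(0, Rational(55216, 96921)) = 0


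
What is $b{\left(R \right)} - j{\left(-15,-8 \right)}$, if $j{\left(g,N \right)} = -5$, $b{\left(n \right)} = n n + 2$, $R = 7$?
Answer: $56$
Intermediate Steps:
$b{\left(n \right)} = 2 + n^{2}$ ($b{\left(n \right)} = n^{2} + 2 = 2 + n^{2}$)
$b{\left(R \right)} - j{\left(-15,-8 \right)} = \left(2 + 7^{2}\right) - -5 = \left(2 + 49\right) + 5 = 51 + 5 = 56$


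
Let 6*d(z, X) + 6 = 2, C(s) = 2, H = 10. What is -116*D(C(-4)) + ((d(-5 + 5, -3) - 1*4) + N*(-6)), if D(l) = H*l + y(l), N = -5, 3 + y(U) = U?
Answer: -6536/3 ≈ -2178.7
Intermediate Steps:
y(U) = -3 + U
d(z, X) = -⅔ (d(z, X) = -1 + (⅙)*2 = -1 + ⅓ = -⅔)
D(l) = -3 + 11*l (D(l) = 10*l + (-3 + l) = -3 + 11*l)
-116*D(C(-4)) + ((d(-5 + 5, -3) - 1*4) + N*(-6)) = -116*(-3 + 11*2) + ((-⅔ - 1*4) - 5*(-6)) = -116*(-3 + 22) + ((-⅔ - 4) + 30) = -116*19 + (-14/3 + 30) = -2204 + 76/3 = -6536/3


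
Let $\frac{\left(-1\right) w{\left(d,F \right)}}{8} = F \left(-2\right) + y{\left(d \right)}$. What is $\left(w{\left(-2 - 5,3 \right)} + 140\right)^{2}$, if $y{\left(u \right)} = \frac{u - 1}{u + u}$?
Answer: $\frac{1648656}{49} \approx 33646.0$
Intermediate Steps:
$y{\left(u \right)} = \frac{-1 + u}{2 u}$
$w{\left(d,F \right)} = 16 F - \frac{4 \left(-1 + d\right)}{d}$ ($w{\left(d,F \right)} = - 8 \left(F \left(-2\right) + \frac{-1 + d}{2 d}\right) = - 8 \left(- 2 F + \frac{-1 + d}{2 d}\right) = 16 F - \frac{4 \left(-1 + d\right)}{d}$)
$\left(w{\left(-2 - 5,3 \right)} + 140\right)^{2} = \left(\left(-4 + \frac{4}{-2 - 5} + 16 \cdot 3\right) + 140\right)^{2} = \left(\left(-4 + \frac{4}{-7} + 48\right) + 140\right)^{2} = \left(\left(-4 + 4 \left(- \frac{1}{7}\right) + 48\right) + 140\right)^{2} = \left(\left(-4 - \frac{4}{7} + 48\right) + 140\right)^{2} = \left(\frac{304}{7} + 140\right)^{2} = \left(\frac{1284}{7}\right)^{2} = \frac{1648656}{49}$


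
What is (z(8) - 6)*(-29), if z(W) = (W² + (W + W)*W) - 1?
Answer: -5365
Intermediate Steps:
z(W) = -1 + 3*W² (z(W) = (W² + (2*W)*W) - 1 = (W² + 2*W²) - 1 = 3*W² - 1 = -1 + 3*W²)
(z(8) - 6)*(-29) = ((-1 + 3*8²) - 6)*(-29) = ((-1 + 3*64) - 6)*(-29) = ((-1 + 192) - 6)*(-29) = (191 - 6)*(-29) = 185*(-29) = -5365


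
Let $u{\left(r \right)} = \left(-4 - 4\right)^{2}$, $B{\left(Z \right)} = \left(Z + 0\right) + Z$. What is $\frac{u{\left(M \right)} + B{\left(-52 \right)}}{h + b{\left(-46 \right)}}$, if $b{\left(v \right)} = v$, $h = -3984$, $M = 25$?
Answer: $\frac{4}{403} \approx 0.0099256$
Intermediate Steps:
$B{\left(Z \right)} = 2 Z$ ($B{\left(Z \right)} = Z + Z = 2 Z$)
$u{\left(r \right)} = 64$ ($u{\left(r \right)} = \left(-8\right)^{2} = 64$)
$\frac{u{\left(M \right)} + B{\left(-52 \right)}}{h + b{\left(-46 \right)}} = \frac{64 + 2 \left(-52\right)}{-3984 - 46} = \frac{64 - 104}{-4030} = \left(-40\right) \left(- \frac{1}{4030}\right) = \frac{4}{403}$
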